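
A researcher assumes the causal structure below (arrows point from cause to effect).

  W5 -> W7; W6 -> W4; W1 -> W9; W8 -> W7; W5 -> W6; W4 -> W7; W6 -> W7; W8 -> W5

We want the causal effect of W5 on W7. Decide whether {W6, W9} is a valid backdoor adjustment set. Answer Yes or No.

Backdoor paths from W5 to W7 (paths whose first edge points into W5):
  P1: W5 <- W8 -> W7
Condition 1 (no descendant of W5 in the set): FAILS — W6 is a descendant of W5.
Condition 2 (every backdoor path blocked by {W6, W9}):
  P1: open — no interior node is in the conditioning set.
{W6, W9} does not satisfy the backdoor criterion.

No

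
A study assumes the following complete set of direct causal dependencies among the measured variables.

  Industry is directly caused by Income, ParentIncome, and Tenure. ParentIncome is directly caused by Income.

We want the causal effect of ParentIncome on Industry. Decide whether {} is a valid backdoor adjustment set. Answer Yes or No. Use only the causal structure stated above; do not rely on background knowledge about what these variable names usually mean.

Backdoor paths from ParentIncome to Industry (paths whose first edge points into ParentIncome):
  P1: ParentIncome <- Income -> Industry
Condition 1 (no descendant of ParentIncome in the set): holds — descendants of ParentIncome are {Industry}; none are in {}.
Condition 2 (every backdoor path blocked by {}):
  P1: open — no interior node is in the conditioning set.
{} does not satisfy the backdoor criterion.

No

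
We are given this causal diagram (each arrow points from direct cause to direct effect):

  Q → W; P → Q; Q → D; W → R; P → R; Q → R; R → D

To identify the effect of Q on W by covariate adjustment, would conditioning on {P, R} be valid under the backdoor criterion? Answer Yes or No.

No

Backdoor paths from Q to W (paths whose first edge points into Q):
  P1: Q <- P -> R <- W
Condition 1 (no descendant of Q in the set): FAILS — R is a descendant of Q.
Condition 2 (every backdoor path blocked by {P, R}):
  P1: blocked at fork node P ∈ conditioning set.
{P, R} does not satisfy the backdoor criterion.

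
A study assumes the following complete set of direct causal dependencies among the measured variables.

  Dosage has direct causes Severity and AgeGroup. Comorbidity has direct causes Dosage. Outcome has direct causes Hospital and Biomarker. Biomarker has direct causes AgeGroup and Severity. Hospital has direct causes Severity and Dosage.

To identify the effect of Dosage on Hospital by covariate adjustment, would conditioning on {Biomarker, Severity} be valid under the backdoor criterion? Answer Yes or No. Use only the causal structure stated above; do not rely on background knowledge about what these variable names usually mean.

Yes

Backdoor paths from Dosage to Hospital (paths whose first edge points into Dosage):
  P1: Dosage <- AgeGroup -> Biomarker <- Severity -> Hospital
  P2: Dosage <- AgeGroup -> Biomarker -> Outcome <- Hospital
  P3: Dosage <- Severity -> Biomarker -> Outcome <- Hospital
  P4: Dosage <- Severity -> Hospital
Condition 1 (no descendant of Dosage in the set): holds — descendants of Dosage are {Comorbidity, Hospital, Outcome}; none are in {Biomarker, Severity}.
Condition 2 (every backdoor path blocked by {Biomarker, Severity}):
  P1: blocked at fork node Severity ∈ conditioning set.
  P2: blocked at chain node Biomarker ∈ conditioning set.
  P3: blocked at fork node Severity ∈ conditioning set.
  P4: blocked at fork node Severity ∈ conditioning set.
{Biomarker, Severity} satisfies the backdoor criterion.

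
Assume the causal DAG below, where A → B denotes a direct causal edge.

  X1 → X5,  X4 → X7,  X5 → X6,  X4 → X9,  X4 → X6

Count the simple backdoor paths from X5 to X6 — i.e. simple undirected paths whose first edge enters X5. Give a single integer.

A backdoor path from X5 to X6 is any simple undirected path whose first edge points into X5 (i.e. leaves X5 via a parent).
Parents of X5: {X1}.
No simple path from any parent of X5 reaches X6 without revisiting X5, so there are no backdoor paths.

0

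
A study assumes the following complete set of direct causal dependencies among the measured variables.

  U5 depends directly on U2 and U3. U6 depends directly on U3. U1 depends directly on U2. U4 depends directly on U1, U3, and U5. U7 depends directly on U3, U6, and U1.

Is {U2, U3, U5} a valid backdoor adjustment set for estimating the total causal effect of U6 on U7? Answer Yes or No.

Backdoor paths from U6 to U7 (paths whose first edge points into U6):
  P1: U6 <- U3 -> U5 <- U2 -> U1 -> U7
  P2: U6 <- U3 -> U5 -> U4 <- U1 -> U7
  P3: U6 <- U3 -> U4 <- U5 <- U2 -> U1 -> U7
  P4: U6 <- U3 -> U4 <- U1 -> U7
  P5: U6 <- U3 -> U7
Condition 1 (no descendant of U6 in the set): holds — descendants of U6 are {U7}; none are in {U2, U3, U5}.
Condition 2 (every backdoor path blocked by {U2, U3, U5}):
  P1: blocked at fork node U3 ∈ conditioning set.
  P2: blocked at fork node U3 ∈ conditioning set.
  P3: blocked at fork node U3 ∈ conditioning set.
  P4: blocked at fork node U3 ∈ conditioning set.
  P5: blocked at fork node U3 ∈ conditioning set.
{U2, U3, U5} satisfies the backdoor criterion.

Yes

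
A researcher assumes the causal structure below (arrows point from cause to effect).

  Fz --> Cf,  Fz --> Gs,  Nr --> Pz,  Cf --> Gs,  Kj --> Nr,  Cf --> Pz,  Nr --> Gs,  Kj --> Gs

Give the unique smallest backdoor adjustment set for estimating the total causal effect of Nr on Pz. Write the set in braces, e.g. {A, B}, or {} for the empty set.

{}

Variables eligible for adjustment (non-descendants of Nr, excluding Nr and Pz): {Cf, Fz, Kj}.
Backdoor paths from Nr to Pz:
  P1: Nr <- Kj -> Gs <- Fz -> Cf -> Pz
  P2: Nr <- Kj -> Gs <- Cf -> Pz
Each backdoor path contains an unconditioned collider, so every path is already blocked with the empty conditioning set:
  P1: blocked at collider Gs (neither it nor any descendant is in the conditioning set).
  P2: blocked at collider Gs (neither it nor any descendant is in the conditioning set).
The empty set is therefore the unique smallest valid set.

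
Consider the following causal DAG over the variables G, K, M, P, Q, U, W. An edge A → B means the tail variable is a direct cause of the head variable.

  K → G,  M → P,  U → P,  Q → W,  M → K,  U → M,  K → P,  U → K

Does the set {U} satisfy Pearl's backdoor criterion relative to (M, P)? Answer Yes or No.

Yes

Backdoor paths from M to P (paths whose first edge points into M):
  P1: M <- U -> K -> P
  P2: M <- U -> P
Condition 1 (no descendant of M in the set): holds — descendants of M are {G, K, P}; none are in {U}.
Condition 2 (every backdoor path blocked by {U}):
  P1: blocked at fork node U ∈ conditioning set.
  P2: blocked at fork node U ∈ conditioning set.
{U} satisfies the backdoor criterion.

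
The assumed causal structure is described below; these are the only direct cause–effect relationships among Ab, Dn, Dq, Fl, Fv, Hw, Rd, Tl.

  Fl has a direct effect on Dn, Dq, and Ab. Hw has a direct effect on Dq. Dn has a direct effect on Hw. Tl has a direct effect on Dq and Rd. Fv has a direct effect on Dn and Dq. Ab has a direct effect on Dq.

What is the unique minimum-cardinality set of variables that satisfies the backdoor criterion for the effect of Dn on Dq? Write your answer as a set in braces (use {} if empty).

{Fl, Fv}

Variables eligible for adjustment (non-descendants of Dn, excluding Dn and Dq): {Ab, Fl, Fv, Rd, Tl}.
Backdoor paths from Dn to Dq:
  P1: Dn <- Fl -> Ab -> Dq
  P2: Dn <- Fl -> Dq
  P3: Dn <- Fv -> Dq
The empty set is not sufficient: P1 (Dn <- Fl -> Ab -> Dq) has no collider blocking it and no conditioned non-collider, so it is open.
Try {Fl, Fv}:
  P1: blocked at fork node Fl ∈ conditioning set.
  P2: blocked at fork node Fl ∈ conditioning set.
  P3: blocked at fork node Fv ∈ conditioning set.
{Fl, Fv} contains no descendant of Dn and blocks every backdoor path.
Every element of {Fl, Fv} is needed (dropping Fl leaves P1 open; dropping Fv leaves P3 open), so no proper subset is valid.
Among all size-2 subsets of the eligible variables, only {Fl, Fv} blocks every backdoor path, so it is the unique smallest valid adjustment set.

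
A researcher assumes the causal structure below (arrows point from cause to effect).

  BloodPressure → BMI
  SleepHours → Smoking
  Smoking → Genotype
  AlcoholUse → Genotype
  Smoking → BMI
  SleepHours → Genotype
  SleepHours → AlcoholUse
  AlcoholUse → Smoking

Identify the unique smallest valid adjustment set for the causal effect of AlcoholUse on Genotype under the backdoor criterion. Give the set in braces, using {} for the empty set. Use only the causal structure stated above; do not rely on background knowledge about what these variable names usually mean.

Variables eligible for adjustment (non-descendants of AlcoholUse, excluding AlcoholUse and Genotype): {BloodPressure, SleepHours}.
Backdoor paths from AlcoholUse to Genotype:
  P1: AlcoholUse <- SleepHours -> Smoking -> Genotype
  P2: AlcoholUse <- SleepHours -> Genotype
The empty set is not sufficient: P1 (AlcoholUse <- SleepHours -> Smoking -> Genotype) has no collider blocking it and no conditioned non-collider, so it is open.
Try {SleepHours}:
  P1: blocked at fork node SleepHours ∈ conditioning set.
  P2: blocked at fork node SleepHours ∈ conditioning set.
{SleepHours} contains no descendant of AlcoholUse and blocks every backdoor path.
No other singleton works — e.g. {BloodPressure} leaves P1 open — so {SleepHours} is the unique smallest valid adjustment set.

{SleepHours}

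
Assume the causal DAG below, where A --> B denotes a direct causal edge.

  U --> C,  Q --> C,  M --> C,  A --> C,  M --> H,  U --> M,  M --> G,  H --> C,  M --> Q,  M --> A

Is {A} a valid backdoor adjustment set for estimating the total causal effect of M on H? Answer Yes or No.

No

Backdoor paths from M to H (paths whose first edge points into M):
  P1: M <- U -> C <- H
Condition 1 (no descendant of M in the set): FAILS — A is a descendant of M.
Condition 2 (every backdoor path blocked by {A}):
  P1: blocked at collider C (neither it nor any descendant is in the conditioning set).
{A} does not satisfy the backdoor criterion.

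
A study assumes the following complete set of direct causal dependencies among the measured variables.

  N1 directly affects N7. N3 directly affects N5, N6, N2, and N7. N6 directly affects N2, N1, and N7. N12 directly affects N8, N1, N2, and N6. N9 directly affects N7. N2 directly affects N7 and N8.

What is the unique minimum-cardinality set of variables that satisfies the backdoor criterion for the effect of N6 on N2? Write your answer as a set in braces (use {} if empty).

{N12, N3}

Variables eligible for adjustment (non-descendants of N6, excluding N6 and N2): {N12, N3, N5, N9}.
Backdoor paths from N6 to N2:
  P1: N6 <- N12 -> N2
  P2: N6 <- N12 -> N8 <- N2
  P3: N6 <- N12 -> N1 -> N7 <- N3 -> N2
  P4: N6 <- N12 -> N1 -> N7 <- N2
  P5: N6 <- N3 -> N2
  P6: N6 <- N3 -> N7 <- N2
  P7: N6 <- N3 -> N7 <- N1 <- N12 -> N2
  P8: N6 <- N3 -> N7 <- N1 <- N12 -> N8 <- N2
The empty set is not sufficient: P1 (N6 <- N12 -> N2) has no collider blocking it and no conditioned non-collider, so it is open.
Try {N12, N3}:
  P1: blocked at fork node N12 ∈ conditioning set.
  P2: blocked at fork node N12 ∈ conditioning set.
  P3: blocked at fork node N12 ∈ conditioning set.
  P4: blocked at fork node N12 ∈ conditioning set.
  P5: blocked at fork node N3 ∈ conditioning set.
  P6: blocked at fork node N3 ∈ conditioning set.
  P7: blocked at fork node N3 ∈ conditioning set.
  P8: blocked at fork node N3 ∈ conditioning set.
{N12, N3} contains no descendant of N6 and blocks every backdoor path.
Every element of {N12, N3} is needed (dropping N12 leaves P1 open; dropping N3 leaves P5 open), so no proper subset is valid.
Among all size-2 subsets of the eligible variables, only {N12, N3} blocks every backdoor path, so it is the unique smallest valid adjustment set.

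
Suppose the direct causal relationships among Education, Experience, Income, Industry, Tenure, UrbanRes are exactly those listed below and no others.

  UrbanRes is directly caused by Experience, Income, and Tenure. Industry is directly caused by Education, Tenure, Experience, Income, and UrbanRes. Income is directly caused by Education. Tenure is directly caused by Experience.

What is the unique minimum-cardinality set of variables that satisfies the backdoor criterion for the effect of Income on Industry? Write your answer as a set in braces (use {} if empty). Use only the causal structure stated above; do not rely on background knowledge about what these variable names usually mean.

Variables eligible for adjustment (non-descendants of Income, excluding Income and Industry): {Education, Experience, Tenure}.
Backdoor paths from Income to Industry:
  P1: Income <- Education -> Industry
The empty set is not sufficient: P1 (Income <- Education -> Industry) has no collider blocking it and no conditioned non-collider, so it is open.
Try {Education}:
  P1: blocked at fork node Education ∈ conditioning set.
{Education} contains no descendant of Income and blocks every backdoor path.
No other singleton works — e.g. {Experience} leaves P1 open — so {Education} is the unique smallest valid adjustment set.

{Education}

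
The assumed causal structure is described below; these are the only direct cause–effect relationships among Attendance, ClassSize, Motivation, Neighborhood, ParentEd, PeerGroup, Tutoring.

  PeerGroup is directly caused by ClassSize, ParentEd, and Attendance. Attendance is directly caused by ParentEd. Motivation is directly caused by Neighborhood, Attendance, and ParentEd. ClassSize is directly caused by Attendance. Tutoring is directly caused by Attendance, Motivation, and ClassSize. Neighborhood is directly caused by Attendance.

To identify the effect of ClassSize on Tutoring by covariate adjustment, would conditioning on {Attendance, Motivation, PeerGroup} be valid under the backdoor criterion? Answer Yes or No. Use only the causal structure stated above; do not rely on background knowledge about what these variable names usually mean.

Backdoor paths from ClassSize to Tutoring (paths whose first edge points into ClassSize):
  P1: ClassSize <- Attendance <- ParentEd -> Motivation -> Tutoring
  P2: ClassSize <- Attendance -> Neighborhood -> Motivation -> Tutoring
  P3: ClassSize <- Attendance -> PeerGroup <- ParentEd -> Motivation -> Tutoring
  P4: ClassSize <- Attendance -> Motivation -> Tutoring
  P5: ClassSize <- Attendance -> Tutoring
Condition 1 (no descendant of ClassSize in the set): FAILS — PeerGroup is a descendant of ClassSize.
Condition 2 (every backdoor path blocked by {Attendance, Motivation, PeerGroup}):
  P1: blocked at chain node Attendance ∈ conditioning set.
  P2: blocked at fork node Attendance ∈ conditioning set.
  P3: blocked at fork node Attendance ∈ conditioning set.
  P4: blocked at fork node Attendance ∈ conditioning set.
  P5: blocked at fork node Attendance ∈ conditioning set.
{Attendance, Motivation, PeerGroup} does not satisfy the backdoor criterion.

No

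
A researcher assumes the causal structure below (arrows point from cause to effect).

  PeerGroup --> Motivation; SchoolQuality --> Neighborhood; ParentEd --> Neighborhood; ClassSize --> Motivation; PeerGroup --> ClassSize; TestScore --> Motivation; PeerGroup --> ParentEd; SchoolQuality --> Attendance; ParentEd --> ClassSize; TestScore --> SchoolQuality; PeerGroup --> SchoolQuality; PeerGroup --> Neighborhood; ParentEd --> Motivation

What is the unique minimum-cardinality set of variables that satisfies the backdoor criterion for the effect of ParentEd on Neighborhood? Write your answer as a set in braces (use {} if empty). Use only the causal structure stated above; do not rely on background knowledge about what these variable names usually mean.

{PeerGroup}

Variables eligible for adjustment (non-descendants of ParentEd, excluding ParentEd and Neighborhood): {Attendance, PeerGroup, SchoolQuality, TestScore}.
Backdoor paths from ParentEd to Neighborhood:
  P1: ParentEd <- PeerGroup -> SchoolQuality -> Neighborhood
  P2: ParentEd <- PeerGroup -> ClassSize -> Motivation <- TestScore -> SchoolQuality -> Neighborhood
  P3: ParentEd <- PeerGroup -> Neighborhood
  P4: ParentEd <- PeerGroup -> Motivation <- TestScore -> SchoolQuality -> Neighborhood
The empty set is not sufficient: P1 (ParentEd <- PeerGroup -> SchoolQuality -> Neighborhood) has no collider blocking it and no conditioned non-collider, so it is open.
Try {PeerGroup}:
  P1: blocked at fork node PeerGroup ∈ conditioning set.
  P2: blocked at fork node PeerGroup ∈ conditioning set.
  P3: blocked at fork node PeerGroup ∈ conditioning set.
  P4: blocked at fork node PeerGroup ∈ conditioning set.
{PeerGroup} contains no descendant of ParentEd and blocks every backdoor path.
No other singleton works — e.g. {TestScore} leaves P1 open — so {PeerGroup} is the unique smallest valid adjustment set.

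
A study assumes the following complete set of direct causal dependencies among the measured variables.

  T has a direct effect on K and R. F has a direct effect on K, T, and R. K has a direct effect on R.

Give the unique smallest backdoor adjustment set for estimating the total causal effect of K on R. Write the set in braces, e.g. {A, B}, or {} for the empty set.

Variables eligible for adjustment (non-descendants of K, excluding K and R): {F, T}.
Backdoor paths from K to R:
  P1: K <- F -> T -> R
  P2: K <- F -> R
  P3: K <- T <- F -> R
  P4: K <- T -> R
The empty set is not sufficient: P1 (K <- F -> T -> R) has no collider blocking it and no conditioned non-collider, so it is open.
Try {F, T}:
  P1: blocked at fork node F ∈ conditioning set.
  P2: blocked at fork node F ∈ conditioning set.
  P3: blocked at chain node T ∈ conditioning set.
  P4: blocked at fork node T ∈ conditioning set.
{F, T} contains no descendant of K and blocks every backdoor path.
Every element of {F, T} is needed (dropping F leaves P2 open; dropping T leaves P4 open), so no proper subset is valid.
Among all size-2 subsets of the eligible variables, only {F, T} blocks every backdoor path, so it is the unique smallest valid adjustment set.

{F, T}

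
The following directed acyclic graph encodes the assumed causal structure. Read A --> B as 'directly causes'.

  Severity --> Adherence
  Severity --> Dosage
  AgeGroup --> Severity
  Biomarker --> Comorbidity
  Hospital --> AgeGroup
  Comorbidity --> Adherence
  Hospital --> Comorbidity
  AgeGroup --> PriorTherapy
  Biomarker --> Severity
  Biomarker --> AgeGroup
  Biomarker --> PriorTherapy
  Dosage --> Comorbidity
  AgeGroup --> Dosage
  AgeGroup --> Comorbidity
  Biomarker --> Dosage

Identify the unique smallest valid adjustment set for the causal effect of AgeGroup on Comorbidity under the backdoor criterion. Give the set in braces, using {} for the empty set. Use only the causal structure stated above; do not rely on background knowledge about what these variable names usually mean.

{Biomarker, Hospital}

Variables eligible for adjustment (non-descendants of AgeGroup, excluding AgeGroup and Comorbidity): {Biomarker, Hospital}.
Backdoor paths from AgeGroup to Comorbidity:
  P1: AgeGroup <- Hospital -> Comorbidity
  P2: AgeGroup <- Biomarker -> Severity -> Dosage -> Comorbidity
  P3: AgeGroup <- Biomarker -> Severity -> Adherence <- Comorbidity
  P4: AgeGroup <- Biomarker -> Dosage <- Severity -> Adherence <- Comorbidity
  P5: AgeGroup <- Biomarker -> Dosage -> Comorbidity
  P6: AgeGroup <- Biomarker -> Comorbidity
The empty set is not sufficient: P1 (AgeGroup <- Hospital -> Comorbidity) has no collider blocking it and no conditioned non-collider, so it is open.
Try {Biomarker, Hospital}:
  P1: blocked at fork node Hospital ∈ conditioning set.
  P2: blocked at fork node Biomarker ∈ conditioning set.
  P3: blocked at fork node Biomarker ∈ conditioning set.
  P4: blocked at fork node Biomarker ∈ conditioning set.
  P5: blocked at fork node Biomarker ∈ conditioning set.
  P6: blocked at fork node Biomarker ∈ conditioning set.
{Biomarker, Hospital} contains no descendant of AgeGroup and blocks every backdoor path.
Every element of {Biomarker, Hospital} is needed (dropping Biomarker leaves P2 open; dropping Hospital leaves P1 open), so no proper subset is valid.
Among all size-2 subsets of the eligible variables, only {Biomarker, Hospital} blocks every backdoor path, so it is the unique smallest valid adjustment set.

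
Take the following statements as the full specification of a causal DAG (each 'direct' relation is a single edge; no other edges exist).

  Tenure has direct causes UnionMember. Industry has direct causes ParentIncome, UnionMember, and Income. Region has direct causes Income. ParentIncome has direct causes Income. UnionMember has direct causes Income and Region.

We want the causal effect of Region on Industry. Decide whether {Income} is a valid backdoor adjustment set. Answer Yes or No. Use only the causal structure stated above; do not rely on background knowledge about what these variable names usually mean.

Backdoor paths from Region to Industry (paths whose first edge points into Region):
  P1: Region <- Income -> ParentIncome -> Industry
  P2: Region <- Income -> UnionMember -> Industry
  P3: Region <- Income -> Industry
Condition 1 (no descendant of Region in the set): holds — descendants of Region are {Industry, Tenure, UnionMember}; none are in {Income}.
Condition 2 (every backdoor path blocked by {Income}):
  P1: blocked at fork node Income ∈ conditioning set.
  P2: blocked at fork node Income ∈ conditioning set.
  P3: blocked at fork node Income ∈ conditioning set.
{Income} satisfies the backdoor criterion.

Yes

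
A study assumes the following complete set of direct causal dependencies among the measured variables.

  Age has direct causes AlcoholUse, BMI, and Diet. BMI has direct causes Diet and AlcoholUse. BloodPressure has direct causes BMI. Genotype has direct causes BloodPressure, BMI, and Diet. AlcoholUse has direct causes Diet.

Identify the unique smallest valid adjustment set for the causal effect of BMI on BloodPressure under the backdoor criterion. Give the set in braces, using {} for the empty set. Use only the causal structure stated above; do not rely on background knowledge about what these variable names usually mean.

Variables eligible for adjustment (non-descendants of BMI, excluding BMI and BloodPressure): {AlcoholUse, Diet}.
Backdoor paths from BMI to BloodPressure:
  P1: BMI <- Diet -> Genotype <- BloodPressure
  P2: BMI <- AlcoholUse <- Diet -> Genotype <- BloodPressure
  P3: BMI <- AlcoholUse -> Age <- Diet -> Genotype <- BloodPressure
Each backdoor path contains an unconditioned collider, so every path is already blocked with the empty conditioning set:
  P1: blocked at collider Genotype (neither it nor any descendant is in the conditioning set).
  P2: blocked at collider Genotype (neither it nor any descendant is in the conditioning set).
  P3: blocked at collider Age (neither it nor any descendant is in the conditioning set).
The empty set is therefore the unique smallest valid set.

{}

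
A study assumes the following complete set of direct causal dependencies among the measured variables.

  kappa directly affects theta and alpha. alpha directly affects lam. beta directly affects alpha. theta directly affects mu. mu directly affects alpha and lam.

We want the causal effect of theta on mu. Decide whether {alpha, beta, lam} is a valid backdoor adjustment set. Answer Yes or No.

Backdoor paths from theta to mu (paths whose first edge points into theta):
  P1: theta <- kappa -> alpha <- mu
  P2: theta <- kappa -> alpha -> lam <- mu
Condition 1 (no descendant of theta in the set): FAILS — alpha and lam are descendants of theta.
Condition 2 (every backdoor path blocked by {alpha, beta, lam}):
  P1: open — collider(s) alpha are conditioned on (or have a conditioned descendant) and no non-collider on the path is in the set.
  P2: blocked at chain node alpha ∈ conditioning set.
{alpha, beta, lam} does not satisfy the backdoor criterion.

No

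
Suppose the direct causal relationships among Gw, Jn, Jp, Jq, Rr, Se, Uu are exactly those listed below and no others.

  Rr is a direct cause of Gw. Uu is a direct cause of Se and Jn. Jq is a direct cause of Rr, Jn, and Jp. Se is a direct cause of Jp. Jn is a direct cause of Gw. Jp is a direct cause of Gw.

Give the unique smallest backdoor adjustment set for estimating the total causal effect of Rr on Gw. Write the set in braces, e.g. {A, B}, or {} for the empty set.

Variables eligible for adjustment (non-descendants of Rr, excluding Rr and Gw): {Jn, Jp, Jq, Se, Uu}.
Backdoor paths from Rr to Gw:
  P1: Rr <- Jq -> Jn <- Uu -> Se -> Jp -> Gw
  P2: Rr <- Jq -> Jn -> Gw
  P3: Rr <- Jq -> Jp <- Se <- Uu -> Jn -> Gw
  P4: Rr <- Jq -> Jp -> Gw
The empty set is not sufficient: P2 (Rr <- Jq -> Jn -> Gw) has no collider blocking it and no conditioned non-collider, so it is open.
Try {Jq}:
  P1: blocked at fork node Jq ∈ conditioning set.
  P2: blocked at fork node Jq ∈ conditioning set.
  P3: blocked at fork node Jq ∈ conditioning set.
  P4: blocked at fork node Jq ∈ conditioning set.
{Jq} contains no descendant of Rr and blocks every backdoor path.
No other singleton works — e.g. {Uu} leaves P2 open — so {Jq} is the unique smallest valid adjustment set.

{Jq}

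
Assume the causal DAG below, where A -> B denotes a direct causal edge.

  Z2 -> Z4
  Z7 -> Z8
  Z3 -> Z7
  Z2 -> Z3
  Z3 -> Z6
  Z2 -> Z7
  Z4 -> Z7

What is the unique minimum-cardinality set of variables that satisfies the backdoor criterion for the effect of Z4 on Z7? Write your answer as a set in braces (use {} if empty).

Variables eligible for adjustment (non-descendants of Z4, excluding Z4 and Z7): {Z2, Z3, Z6}.
Backdoor paths from Z4 to Z7:
  P1: Z4 <- Z2 -> Z3 -> Z7
  P2: Z4 <- Z2 -> Z7
The empty set is not sufficient: P1 (Z4 <- Z2 -> Z3 -> Z7) has no collider blocking it and no conditioned non-collider, so it is open.
Try {Z2}:
  P1: blocked at fork node Z2 ∈ conditioning set.
  P2: blocked at fork node Z2 ∈ conditioning set.
{Z2} contains no descendant of Z4 and blocks every backdoor path.
No other singleton works — e.g. {Z3} leaves P2 open — so {Z2} is the unique smallest valid adjustment set.

{Z2}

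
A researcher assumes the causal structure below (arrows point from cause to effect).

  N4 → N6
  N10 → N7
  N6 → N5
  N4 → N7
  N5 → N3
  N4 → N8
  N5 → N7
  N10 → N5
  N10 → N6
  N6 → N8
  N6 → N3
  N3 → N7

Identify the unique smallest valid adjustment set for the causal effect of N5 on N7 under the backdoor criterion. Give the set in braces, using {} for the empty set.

{N10, N6}

Variables eligible for adjustment (non-descendants of N5, excluding N5 and N7): {N10, N4, N6, N8}.
Backdoor paths from N5 to N7:
  P1: N5 <- N10 -> N6 <- N4 -> N7
  P2: N5 <- N10 -> N6 -> N8 <- N4 -> N7
  P3: N5 <- N10 -> N6 -> N3 -> N7
  P4: N5 <- N10 -> N7
  P5: N5 <- N6 <- N4 -> N7
  P6: N5 <- N6 <- N10 -> N7
  P7: N5 <- N6 -> N8 <- N4 -> N7
  P8: N5 <- N6 -> N3 -> N7
The empty set is not sufficient: P3 (N5 <- N10 -> N6 -> N3 -> N7) has no collider blocking it and no conditioned non-collider, so it is open.
Try {N10, N6}:
  P1: blocked at fork node N10 ∈ conditioning set.
  P2: blocked at fork node N10 ∈ conditioning set.
  P3: blocked at fork node N10 ∈ conditioning set.
  P4: blocked at fork node N10 ∈ conditioning set.
  P5: blocked at chain node N6 ∈ conditioning set.
  P6: blocked at chain node N6 ∈ conditioning set.
  P7: blocked at fork node N6 ∈ conditioning set.
  P8: blocked at fork node N6 ∈ conditioning set.
{N10, N6} contains no descendant of N5 and blocks every backdoor path.
Every element of {N10, N6} is needed (dropping N10 leaves P1 open; dropping N6 leaves P5 open), so no proper subset is valid.
Among all size-2 subsets of the eligible variables, only {N10, N6} blocks every backdoor path, so it is the unique smallest valid adjustment set.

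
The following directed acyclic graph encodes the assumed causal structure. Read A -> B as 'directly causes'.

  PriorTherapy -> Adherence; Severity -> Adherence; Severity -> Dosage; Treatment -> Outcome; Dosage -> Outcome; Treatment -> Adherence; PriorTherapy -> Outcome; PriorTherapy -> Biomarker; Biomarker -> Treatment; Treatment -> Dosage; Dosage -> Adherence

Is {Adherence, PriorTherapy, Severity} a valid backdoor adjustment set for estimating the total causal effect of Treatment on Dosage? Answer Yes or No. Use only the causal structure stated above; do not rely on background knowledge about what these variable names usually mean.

No

Backdoor paths from Treatment to Dosage (paths whose first edge points into Treatment):
  P1: Treatment <- Biomarker <- PriorTherapy -> Outcome <- Dosage
  P2: Treatment <- Biomarker <- PriorTherapy -> Adherence <- Severity -> Dosage
  P3: Treatment <- Biomarker <- PriorTherapy -> Adherence <- Dosage
Condition 1 (no descendant of Treatment in the set): FAILS — Adherence is a descendant of Treatment.
Condition 2 (every backdoor path blocked by {Adherence, PriorTherapy, Severity}):
  P1: blocked at fork node PriorTherapy ∈ conditioning set.
  P2: blocked at fork node PriorTherapy ∈ conditioning set.
  P3: blocked at fork node PriorTherapy ∈ conditioning set.
{Adherence, PriorTherapy, Severity} does not satisfy the backdoor criterion.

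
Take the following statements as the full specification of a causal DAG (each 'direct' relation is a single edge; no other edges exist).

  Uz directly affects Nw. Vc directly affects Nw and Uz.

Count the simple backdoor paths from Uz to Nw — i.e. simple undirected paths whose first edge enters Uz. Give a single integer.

1

A backdoor path from Uz to Nw is any simple undirected path whose first edge points into Uz (i.e. leaves Uz via a parent).
Parents of Uz: {Vc}.
Enumerating:
  P1: Uz <- Vc -> Nw
That exhausts the simple backdoor paths. Count: 1.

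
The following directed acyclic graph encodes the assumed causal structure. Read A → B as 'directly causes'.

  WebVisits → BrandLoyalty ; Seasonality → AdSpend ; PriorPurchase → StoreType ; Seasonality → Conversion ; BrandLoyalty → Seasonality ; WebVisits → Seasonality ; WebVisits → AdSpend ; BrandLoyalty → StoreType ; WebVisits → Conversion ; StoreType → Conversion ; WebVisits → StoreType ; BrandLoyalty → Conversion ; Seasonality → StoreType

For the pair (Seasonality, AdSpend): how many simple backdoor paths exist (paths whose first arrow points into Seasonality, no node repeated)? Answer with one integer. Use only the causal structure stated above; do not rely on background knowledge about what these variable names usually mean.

A backdoor path from Seasonality to AdSpend is any simple undirected path whose first edge points into Seasonality (i.e. leaves Seasonality via a parent).
Parents of Seasonality: {BrandLoyalty, WebVisits}.
Enumerating:
  P1: Seasonality <- WebVisits -> AdSpend
  P2: Seasonality <- BrandLoyalty <- WebVisits -> AdSpend
  P3: Seasonality <- BrandLoyalty -> StoreType <- WebVisits -> AdSpend
  P4: Seasonality <- BrandLoyalty -> StoreType -> Conversion <- WebVisits -> AdSpend
  P5: Seasonality <- BrandLoyalty -> Conversion <- WebVisits -> AdSpend
  P6: Seasonality <- BrandLoyalty -> Conversion <- StoreType <- WebVisits -> AdSpend
That exhausts the simple backdoor paths. Count: 6.

6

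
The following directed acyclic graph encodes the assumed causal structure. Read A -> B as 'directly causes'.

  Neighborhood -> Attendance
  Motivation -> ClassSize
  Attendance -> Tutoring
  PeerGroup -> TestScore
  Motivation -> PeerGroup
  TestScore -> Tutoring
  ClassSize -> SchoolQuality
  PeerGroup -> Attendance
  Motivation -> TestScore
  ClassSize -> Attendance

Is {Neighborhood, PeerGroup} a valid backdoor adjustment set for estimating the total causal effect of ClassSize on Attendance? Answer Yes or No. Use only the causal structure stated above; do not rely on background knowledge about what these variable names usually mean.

Yes

Backdoor paths from ClassSize to Attendance (paths whose first edge points into ClassSize):
  P1: ClassSize <- Motivation -> PeerGroup -> Attendance
  P2: ClassSize <- Motivation -> PeerGroup -> TestScore -> Tutoring <- Attendance
  P3: ClassSize <- Motivation -> TestScore <- PeerGroup -> Attendance
  P4: ClassSize <- Motivation -> TestScore -> Tutoring <- Attendance
Condition 1 (no descendant of ClassSize in the set): holds — descendants of ClassSize are {Attendance, SchoolQuality, Tutoring}; none are in {Neighborhood, PeerGroup}.
Condition 2 (every backdoor path blocked by {Neighborhood, PeerGroup}):
  P1: blocked at chain node PeerGroup ∈ conditioning set.
  P2: blocked at chain node PeerGroup ∈ conditioning set.
  P3: blocked at collider TestScore (neither it nor any descendant is in the conditioning set).
  P4: blocked at collider Tutoring (neither it nor any descendant is in the conditioning set).
{Neighborhood, PeerGroup} satisfies the backdoor criterion.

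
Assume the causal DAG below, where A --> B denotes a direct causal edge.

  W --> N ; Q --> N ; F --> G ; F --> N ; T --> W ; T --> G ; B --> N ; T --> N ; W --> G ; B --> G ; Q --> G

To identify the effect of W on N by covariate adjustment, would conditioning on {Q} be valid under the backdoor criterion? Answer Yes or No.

No

Backdoor paths from W to N (paths whose first edge points into W):
  P1: W <- T -> N
  P2: W <- T -> G <- Q -> N
  P3: W <- T -> G <- B -> N
  P4: W <- T -> G <- F -> N
Condition 1 (no descendant of W in the set): holds — descendants of W are {G, N}; none are in {Q}.
Condition 2 (every backdoor path blocked by {Q}):
  P1: open — no interior node is in the conditioning set.
  P2: blocked at collider G (neither it nor any descendant is in the conditioning set).
  P3: blocked at collider G (neither it nor any descendant is in the conditioning set).
  P4: blocked at collider G (neither it nor any descendant is in the conditioning set).
{Q} does not satisfy the backdoor criterion.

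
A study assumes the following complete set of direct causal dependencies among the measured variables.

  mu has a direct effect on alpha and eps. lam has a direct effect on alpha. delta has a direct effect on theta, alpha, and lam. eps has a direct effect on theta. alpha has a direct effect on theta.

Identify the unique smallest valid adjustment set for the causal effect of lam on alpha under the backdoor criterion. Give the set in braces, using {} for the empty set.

{delta}

Variables eligible for adjustment (non-descendants of lam, excluding lam and alpha): {delta, eps, mu}.
Backdoor paths from lam to alpha:
  P1: lam <- delta -> alpha
  P2: lam <- delta -> theta <- eps <- mu -> alpha
  P3: lam <- delta -> theta <- alpha
The empty set is not sufficient: P1 (lam <- delta -> alpha) has no collider blocking it and no conditioned non-collider, so it is open.
Try {delta}:
  P1: blocked at fork node delta ∈ conditioning set.
  P2: blocked at fork node delta ∈ conditioning set.
  P3: blocked at fork node delta ∈ conditioning set.
{delta} contains no descendant of lam and blocks every backdoor path.
No other singleton works — e.g. {mu} leaves P1 open — so {delta} is the unique smallest valid adjustment set.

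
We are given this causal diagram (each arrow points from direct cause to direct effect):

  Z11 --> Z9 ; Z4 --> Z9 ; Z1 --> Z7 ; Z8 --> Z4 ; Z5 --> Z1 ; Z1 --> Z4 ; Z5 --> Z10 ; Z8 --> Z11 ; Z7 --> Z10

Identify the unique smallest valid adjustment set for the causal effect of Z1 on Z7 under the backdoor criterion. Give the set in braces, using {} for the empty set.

Variables eligible for adjustment (non-descendants of Z1, excluding Z1 and Z7): {Z11, Z5, Z8}.
Backdoor paths from Z1 to Z7:
  P1: Z1 <- Z5 -> Z10 <- Z7
Each backdoor path contains an unconditioned collider, so every path is already blocked with the empty conditioning set:
  P1: blocked at collider Z10 (neither it nor any descendant is in the conditioning set).
The empty set is therefore the unique smallest valid set.

{}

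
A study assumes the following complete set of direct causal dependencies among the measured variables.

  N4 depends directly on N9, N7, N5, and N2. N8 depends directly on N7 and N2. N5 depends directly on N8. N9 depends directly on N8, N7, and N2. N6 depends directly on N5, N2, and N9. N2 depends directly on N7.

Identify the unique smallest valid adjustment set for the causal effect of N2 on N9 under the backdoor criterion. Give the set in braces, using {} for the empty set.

Variables eligible for adjustment (non-descendants of N2, excluding N2 and N9): {N7}.
Backdoor paths from N2 to N9:
  P1: N2 <- N7 -> N8 -> N5 -> N6 <- N9
  P2: N2 <- N7 -> N8 -> N5 -> N4 <- N9
  P3: N2 <- N7 -> N8 -> N9
  P4: N2 <- N7 -> N9
  P5: N2 <- N7 -> N4 <- N5 <- N8 -> N9
  P6: N2 <- N7 -> N4 <- N5 -> N6 <- N9
  P7: N2 <- N7 -> N4 <- N9
The empty set is not sufficient: P3 (N2 <- N7 -> N8 -> N9) has no collider blocking it and no conditioned non-collider, so it is open.
Try {N7}:
  P1: blocked at fork node N7 ∈ conditioning set.
  P2: blocked at fork node N7 ∈ conditioning set.
  P3: blocked at fork node N7 ∈ conditioning set.
  P4: blocked at fork node N7 ∈ conditioning set.
  P5: blocked at fork node N7 ∈ conditioning set.
  P6: blocked at fork node N7 ∈ conditioning set.
  P7: blocked at fork node N7 ∈ conditioning set.
{N7} contains no descendant of N2 and blocks every backdoor path.
{N7} is the unique smallest valid adjustment set.

{N7}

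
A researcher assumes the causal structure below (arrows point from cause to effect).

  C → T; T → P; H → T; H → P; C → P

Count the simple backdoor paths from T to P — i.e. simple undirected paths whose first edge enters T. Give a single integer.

2

A backdoor path from T to P is any simple undirected path whose first edge points into T (i.e. leaves T via a parent).
Parents of T: {C, H}.
Enumerating:
  P1: T <- C -> P
  P2: T <- H -> P
That exhausts the simple backdoor paths. Count: 2.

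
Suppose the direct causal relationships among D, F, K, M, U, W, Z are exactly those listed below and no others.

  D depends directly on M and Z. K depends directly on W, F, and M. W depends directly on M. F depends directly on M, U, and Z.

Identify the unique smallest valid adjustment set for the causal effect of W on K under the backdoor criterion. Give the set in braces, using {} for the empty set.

Variables eligible for adjustment (non-descendants of W, excluding W and K): {D, F, M, U, Z}.
Backdoor paths from W to K:
  P1: W <- M -> D <- Z -> F -> K
  P2: W <- M -> F -> K
  P3: W <- M -> K
The empty set is not sufficient: P2 (W <- M -> F -> K) has no collider blocking it and no conditioned non-collider, so it is open.
Try {M}:
  P1: blocked at fork node M ∈ conditioning set.
  P2: blocked at fork node M ∈ conditioning set.
  P3: blocked at fork node M ∈ conditioning set.
{M} contains no descendant of W and blocks every backdoor path.
No other singleton works — e.g. {U} leaves P2 open — so {M} is the unique smallest valid adjustment set.

{M}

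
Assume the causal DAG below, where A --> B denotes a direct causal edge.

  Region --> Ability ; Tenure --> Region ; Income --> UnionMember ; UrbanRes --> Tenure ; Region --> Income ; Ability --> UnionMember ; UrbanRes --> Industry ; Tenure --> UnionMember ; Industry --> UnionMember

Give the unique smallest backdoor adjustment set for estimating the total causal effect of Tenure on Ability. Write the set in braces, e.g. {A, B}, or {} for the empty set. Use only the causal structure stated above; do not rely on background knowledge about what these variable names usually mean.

Variables eligible for adjustment (non-descendants of Tenure, excluding Tenure and Ability): {Industry, UrbanRes}.
Backdoor paths from Tenure to Ability:
  P1: Tenure <- UrbanRes -> Industry -> UnionMember <- Ability
  P2: Tenure <- UrbanRes -> Industry -> UnionMember <- Income <- Region -> Ability
Each backdoor path contains an unconditioned collider, so every path is already blocked with the empty conditioning set:
  P1: blocked at collider UnionMember (neither it nor any descendant is in the conditioning set).
  P2: blocked at collider UnionMember (neither it nor any descendant is in the conditioning set).
The empty set is therefore the unique smallest valid set.

{}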